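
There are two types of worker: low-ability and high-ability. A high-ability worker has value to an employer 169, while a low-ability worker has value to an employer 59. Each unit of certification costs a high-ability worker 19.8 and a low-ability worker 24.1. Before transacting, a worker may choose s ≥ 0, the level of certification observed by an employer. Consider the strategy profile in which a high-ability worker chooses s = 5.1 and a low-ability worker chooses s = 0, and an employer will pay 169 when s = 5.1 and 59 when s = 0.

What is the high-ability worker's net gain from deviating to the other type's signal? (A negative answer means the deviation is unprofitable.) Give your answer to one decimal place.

Playing s = 5.1 the high-ability worker receives 169 − 19.8 × 5.1 = 68.02.
Deviating to s = 0 yields 59 instead.
Gain from deviating: 59 − 68.02 = -9.02, i.e. -9.0 to one decimal place.
The gain is negative, so the high-ability type's incentive-compatibility constraint is satisfied.

-9.0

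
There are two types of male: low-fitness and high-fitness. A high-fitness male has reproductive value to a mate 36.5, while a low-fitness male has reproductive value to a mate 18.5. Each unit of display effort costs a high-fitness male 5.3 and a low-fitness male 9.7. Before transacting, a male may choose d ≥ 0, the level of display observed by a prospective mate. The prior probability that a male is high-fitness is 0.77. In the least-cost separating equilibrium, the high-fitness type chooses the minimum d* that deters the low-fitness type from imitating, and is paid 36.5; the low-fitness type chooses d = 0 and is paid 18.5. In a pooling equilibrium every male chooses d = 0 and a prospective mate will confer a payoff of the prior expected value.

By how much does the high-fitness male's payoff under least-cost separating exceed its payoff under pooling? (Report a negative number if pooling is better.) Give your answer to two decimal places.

Least-cost separating signal: d* solves 18.5 = 36.5 − 9.7·d*, so d* = (36.5 − 18.5)/9.7 ≈ 1.8557.
High-fitness type's separating payoff: 36.5 − 5.3 × d* = 36.5 − 5.3 × (36.5 − 18.5)/9.7 = 36.5 − 95.4/9.7 ≈ 26.6649.
Pooling payoff: 0.77 × 36.5 + 0.23 × 18.5 = 32.36.
Difference: 26.6649 − 32.36 = -5.6951, i.e. -5.70 to two decimal places.
The high-fitness type would prefer the pooling outcome.

-5.70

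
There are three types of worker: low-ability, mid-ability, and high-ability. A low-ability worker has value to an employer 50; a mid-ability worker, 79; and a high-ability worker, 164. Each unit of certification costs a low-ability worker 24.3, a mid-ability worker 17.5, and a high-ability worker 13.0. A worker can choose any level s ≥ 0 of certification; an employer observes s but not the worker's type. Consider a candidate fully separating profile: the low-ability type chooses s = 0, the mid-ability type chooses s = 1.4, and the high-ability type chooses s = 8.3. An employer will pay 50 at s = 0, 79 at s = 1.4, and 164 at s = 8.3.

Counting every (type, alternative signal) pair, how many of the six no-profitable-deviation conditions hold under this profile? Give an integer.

High-ability (own payoff 164 − 13.0×8.3 = 56.1): to s=0 gives 50 → no gain ✓; to s=1.4 gives 79 − 13.0×1.4 = 60.8 → profitable ✗.
Mid-ability (own payoff 79 − 17.5×1.4 = 54.5): to s=0 gives 50 → no gain ✓; to s=8.3 gives 164 − 17.5×8.3 = 18.75 → no gain ✓.
Low-ability (own payoff 50): to s=1.4 gives 79 − 24.3×1.4 = 44.98 → no gain ✓; to s=8.3 gives 164 − 24.3×8.3 = -37.69 → no gain ✓.
5 of the 6 constraints hold; not an equilibrium.

5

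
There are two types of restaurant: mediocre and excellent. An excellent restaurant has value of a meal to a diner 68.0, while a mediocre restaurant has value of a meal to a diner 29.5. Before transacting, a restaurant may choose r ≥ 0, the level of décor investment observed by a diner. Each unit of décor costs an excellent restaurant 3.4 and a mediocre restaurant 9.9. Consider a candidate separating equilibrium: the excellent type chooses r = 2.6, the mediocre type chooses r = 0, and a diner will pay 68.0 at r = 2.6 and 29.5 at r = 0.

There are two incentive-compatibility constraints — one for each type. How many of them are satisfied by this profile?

1

Excellent type: signal → 68.0 − 3.4 × 2.6 = 59.16; deviate to 0 → 29.5. IC holds (59.16 ≥ 29.5).
Mediocre type: stay at 0 → 29.5; mimic → 68.0 − 9.9 × 2.6 = 42.26. IC fails (29.5 < 42.26).
1 of 2 constraints hold, so this profile is not an equilibrium.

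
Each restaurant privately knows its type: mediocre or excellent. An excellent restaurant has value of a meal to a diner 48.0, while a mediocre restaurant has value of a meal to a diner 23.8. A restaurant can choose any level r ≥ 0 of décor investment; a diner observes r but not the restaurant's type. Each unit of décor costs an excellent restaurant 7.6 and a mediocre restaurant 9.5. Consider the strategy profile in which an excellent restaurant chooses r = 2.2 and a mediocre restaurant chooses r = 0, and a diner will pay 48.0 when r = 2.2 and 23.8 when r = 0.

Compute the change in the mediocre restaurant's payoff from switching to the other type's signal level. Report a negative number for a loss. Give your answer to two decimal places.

Playing r = 0 the mediocre restaurant receives 23.8.
Deviating to r = 2.2 brings payment 48.0 at cost 9.5 × 2.2 = 20.9, netting 27.1.
Gain from deviating: 27.1 − 23.8 = 3.30.
The gain is positive, so the mediocre type's incentive-compatibility constraint is violated — this profile is not a separating equilibrium.

3.30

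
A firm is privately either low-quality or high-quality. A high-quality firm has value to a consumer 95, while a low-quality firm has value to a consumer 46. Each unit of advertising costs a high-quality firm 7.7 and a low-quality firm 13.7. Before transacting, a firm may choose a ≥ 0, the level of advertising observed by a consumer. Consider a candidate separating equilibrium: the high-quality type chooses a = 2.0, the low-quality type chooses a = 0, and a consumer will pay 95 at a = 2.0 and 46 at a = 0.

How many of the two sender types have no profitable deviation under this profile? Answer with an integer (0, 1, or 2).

1

Low-quality type: stay at 0 → 46; mimic → 95 − 13.7 × 2.0 = 67.6. IC fails (46 < 67.6).
High-quality type: signal → 95 − 7.7 × 2.0 = 79.6; deviate to 0 → 46. IC holds (79.6 ≥ 46).
1 of 2 constraints hold, so this profile is not an equilibrium.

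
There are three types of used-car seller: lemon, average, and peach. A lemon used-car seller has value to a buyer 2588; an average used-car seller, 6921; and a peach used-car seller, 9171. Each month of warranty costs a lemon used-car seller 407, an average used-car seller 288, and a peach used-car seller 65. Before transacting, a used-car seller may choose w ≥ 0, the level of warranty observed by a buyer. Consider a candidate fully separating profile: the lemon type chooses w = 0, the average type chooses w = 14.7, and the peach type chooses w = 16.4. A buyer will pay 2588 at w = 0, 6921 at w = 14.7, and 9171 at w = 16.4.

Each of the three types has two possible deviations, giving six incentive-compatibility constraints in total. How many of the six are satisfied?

5

Average (own payoff 6921 − 288×14.7 = 2687.4): to w=0 gives 2588 → no gain ✓; to w=16.4 gives 9171 − 288×16.4 = 4447.8 → profitable ✗.
Peach (own payoff 9171 − 65×16.4 = 8105): to w=0 gives 2588 → no gain ✓; to w=14.7 gives 6921 − 65×14.7 = 5965.5 → no gain ✓.
Lemon (own payoff 2588): to w=14.7 gives 6921 − 407×14.7 = 938.1 → no gain ✓; to w=16.4 gives 9171 − 407×16.4 = 2496.2 → no gain ✓.
5 of the 6 constraints hold; not an equilibrium.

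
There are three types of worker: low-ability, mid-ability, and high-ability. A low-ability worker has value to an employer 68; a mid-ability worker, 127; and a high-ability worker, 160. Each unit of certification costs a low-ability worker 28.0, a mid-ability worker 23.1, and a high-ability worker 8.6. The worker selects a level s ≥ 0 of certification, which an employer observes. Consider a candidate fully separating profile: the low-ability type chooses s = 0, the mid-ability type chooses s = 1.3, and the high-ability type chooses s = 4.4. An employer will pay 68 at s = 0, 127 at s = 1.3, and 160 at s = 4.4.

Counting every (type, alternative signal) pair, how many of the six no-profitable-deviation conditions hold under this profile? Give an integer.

High-ability (own payoff 160 − 8.6×4.4 = 122.16): to s=0 gives 68 → no gain ✓; to s=1.3 gives 127 − 8.6×1.3 = 115.82 → no gain ✓.
Mid-ability (own payoff 127 − 23.1×1.3 = 96.97): to s=0 gives 68 → no gain ✓; to s=4.4 gives 160 − 23.1×4.4 = 58.36 → no gain ✓.
Low-ability (own payoff 68): to s=1.3 gives 127 − 28.0×1.3 = 90.6 → profitable ✗; to s=4.4 gives 160 − 28.0×4.4 = 36.8 → no gain ✓.
5 of the 6 constraints hold; not an equilibrium.

5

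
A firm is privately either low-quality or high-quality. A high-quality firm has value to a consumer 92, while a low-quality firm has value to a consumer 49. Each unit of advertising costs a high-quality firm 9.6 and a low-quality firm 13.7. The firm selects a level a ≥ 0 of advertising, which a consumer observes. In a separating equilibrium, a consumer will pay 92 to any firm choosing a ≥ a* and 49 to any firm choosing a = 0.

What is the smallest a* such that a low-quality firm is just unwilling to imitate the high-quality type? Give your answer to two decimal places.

A low-quality firm choosing a = 0 receives 49.
Imitating at a* instead would pay 92 at cost 13.7·a*, netting 92 − 13.7·a*.
Indifference: 49 = 92 − 13.7·a*, so a* = (92 − 49) / 13.7 ≈ 3.14.
At a* the low-quality type's incentive constraint just binds; the high-quality type strictly prefers a* since its per-unit cost is lower.

3.14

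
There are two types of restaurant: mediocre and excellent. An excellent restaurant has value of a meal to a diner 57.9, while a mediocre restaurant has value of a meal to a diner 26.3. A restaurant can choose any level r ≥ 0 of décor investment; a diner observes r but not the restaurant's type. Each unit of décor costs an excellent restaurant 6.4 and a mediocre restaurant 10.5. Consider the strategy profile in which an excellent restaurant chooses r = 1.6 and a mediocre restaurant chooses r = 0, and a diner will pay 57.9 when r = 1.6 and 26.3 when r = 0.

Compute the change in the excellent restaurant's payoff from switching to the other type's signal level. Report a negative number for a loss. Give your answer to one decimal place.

Playing r = 1.6 the excellent restaurant receives 57.9 − 6.4 × 1.6 = 47.66.
Deviating to r = 0 yields 26.3 instead.
Gain from deviating: 26.3 − 47.66 = -21.36, i.e. -21.4 to one decimal place.
The gain is negative, so the excellent type's incentive-compatibility constraint is satisfied.

-21.4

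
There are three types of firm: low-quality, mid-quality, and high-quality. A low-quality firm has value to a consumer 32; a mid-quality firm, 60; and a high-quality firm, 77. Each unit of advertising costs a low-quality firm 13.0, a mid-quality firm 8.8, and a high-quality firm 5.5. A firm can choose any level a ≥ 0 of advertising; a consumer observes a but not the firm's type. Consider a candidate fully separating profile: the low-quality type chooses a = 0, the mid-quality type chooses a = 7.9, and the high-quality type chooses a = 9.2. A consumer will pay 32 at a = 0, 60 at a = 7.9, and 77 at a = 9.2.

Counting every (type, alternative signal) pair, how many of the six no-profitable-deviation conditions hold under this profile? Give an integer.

3

High-quality (own payoff 77 − 5.5×9.2 = 26.4): to a=0 gives 32 → profitable ✗; to a=7.9 gives 60 − 5.5×7.9 = 16.55 → no gain ✓.
Mid-quality (own payoff 60 − 8.8×7.9 = -9.52): to a=0 gives 32 → profitable ✗; to a=9.2 gives 77 − 8.8×9.2 = -3.96 → profitable ✗.
Low-quality (own payoff 32): to a=7.9 gives 60 − 13.0×7.9 = -42.7 → no gain ✓; to a=9.2 gives 77 − 13.0×9.2 = -42.6 → no gain ✓.
3 of the 6 constraints hold; not an equilibrium.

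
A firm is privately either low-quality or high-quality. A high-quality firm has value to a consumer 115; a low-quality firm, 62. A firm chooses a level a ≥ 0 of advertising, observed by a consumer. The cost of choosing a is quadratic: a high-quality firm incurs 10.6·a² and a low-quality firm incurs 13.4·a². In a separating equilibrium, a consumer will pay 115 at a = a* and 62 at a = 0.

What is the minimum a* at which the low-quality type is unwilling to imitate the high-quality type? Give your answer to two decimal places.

The low-quality type at a = 0 receives 62; imitating at a* yields 115 − 13.4·a*².
Indifference: 62 = 115 − 13.4·a*², so a*² = (115 − 62) / 13.4 ≈ 3.9552.
a* = √3.9552 ≈ 1.99.

1.99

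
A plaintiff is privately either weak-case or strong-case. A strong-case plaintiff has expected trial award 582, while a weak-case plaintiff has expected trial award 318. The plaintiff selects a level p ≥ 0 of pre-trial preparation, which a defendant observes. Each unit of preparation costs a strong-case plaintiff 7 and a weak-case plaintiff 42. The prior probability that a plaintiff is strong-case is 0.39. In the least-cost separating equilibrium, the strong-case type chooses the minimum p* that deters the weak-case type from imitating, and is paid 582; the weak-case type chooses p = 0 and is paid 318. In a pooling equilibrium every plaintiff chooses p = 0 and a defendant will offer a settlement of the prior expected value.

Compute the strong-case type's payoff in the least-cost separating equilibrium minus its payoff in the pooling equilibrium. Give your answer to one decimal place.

Least-cost separating signal: p* solves 318 = 582 − 42·p*, so p* = (582 − 318)/42 ≈ 6.2857.
Strong-case type's separating payoff: 582 − 7 × p* = 582 − 7 × (582 − 318)/42 = 582 − 1848/42 = 538.
Pooling payoff: 0.39 × 582 + 0.61 × 318 = 420.96.
Difference: 538 − 420.96 = 117.04, i.e. 117.0 to one decimal place.
The strong-case type prefers to separate.

117.0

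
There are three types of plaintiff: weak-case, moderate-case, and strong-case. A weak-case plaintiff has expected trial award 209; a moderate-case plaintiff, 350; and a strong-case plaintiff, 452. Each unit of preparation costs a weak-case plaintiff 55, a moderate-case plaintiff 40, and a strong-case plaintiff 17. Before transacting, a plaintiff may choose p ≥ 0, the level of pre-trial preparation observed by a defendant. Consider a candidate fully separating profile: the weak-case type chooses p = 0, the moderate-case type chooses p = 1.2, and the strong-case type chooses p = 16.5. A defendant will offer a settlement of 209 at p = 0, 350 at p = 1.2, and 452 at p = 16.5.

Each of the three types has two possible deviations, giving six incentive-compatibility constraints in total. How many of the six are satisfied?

3

Strong-case (own payoff 452 − 17×16.5 = 171.5): to p=0 gives 209 → profitable ✗; to p=1.2 gives 350 − 17×1.2 = 329.6 → profitable ✗.
Weak-case (own payoff 209): to p=1.2 gives 350 − 55×1.2 = 284 → profitable ✗; to p=16.5 gives 452 − 55×16.5 = -455.5 → no gain ✓.
Moderate-case (own payoff 350 − 40×1.2 = 302): to p=0 gives 209 → no gain ✓; to p=16.5 gives 452 − 40×16.5 = -208 → no gain ✓.
3 of the 6 constraints hold; not an equilibrium.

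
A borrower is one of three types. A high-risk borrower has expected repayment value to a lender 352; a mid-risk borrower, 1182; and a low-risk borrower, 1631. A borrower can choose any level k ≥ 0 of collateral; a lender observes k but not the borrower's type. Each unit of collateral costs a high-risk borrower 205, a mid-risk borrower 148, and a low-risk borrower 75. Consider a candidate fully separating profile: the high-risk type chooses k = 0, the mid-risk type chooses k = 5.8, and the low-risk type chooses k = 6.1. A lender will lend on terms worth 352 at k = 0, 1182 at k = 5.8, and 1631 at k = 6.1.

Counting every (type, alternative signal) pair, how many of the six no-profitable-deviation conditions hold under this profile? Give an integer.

3

Low-risk (own payoff 1631 − 75×6.1 = 1173.5): to k=0 gives 352 → no gain ✓; to k=5.8 gives 1182 − 75×5.8 = 747 → no gain ✓.
High-risk (own payoff 352): to k=5.8 gives 1182 − 205×5.8 = -7 → no gain ✓; to k=6.1 gives 1631 − 205×6.1 = 380.5 → profitable ✗.
Mid-risk (own payoff 1182 − 148×5.8 = 323.6): to k=0 gives 352 → profitable ✗; to k=6.1 gives 1631 − 148×6.1 = 728.2 → profitable ✗.
3 of the 6 constraints hold; not an equilibrium.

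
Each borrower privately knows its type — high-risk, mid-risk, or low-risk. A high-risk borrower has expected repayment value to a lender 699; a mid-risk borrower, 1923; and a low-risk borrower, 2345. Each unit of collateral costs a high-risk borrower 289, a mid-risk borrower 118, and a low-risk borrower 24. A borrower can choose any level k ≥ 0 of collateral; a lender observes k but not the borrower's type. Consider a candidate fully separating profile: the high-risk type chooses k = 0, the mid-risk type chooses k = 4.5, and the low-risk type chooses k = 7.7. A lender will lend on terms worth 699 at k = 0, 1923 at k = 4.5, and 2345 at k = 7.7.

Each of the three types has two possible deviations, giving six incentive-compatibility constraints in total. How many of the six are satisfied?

Mid-risk (own payoff 1923 − 118×4.5 = 1392): to k=0 gives 699 → no gain ✓; to k=7.7 gives 2345 − 118×7.7 = 1436.4 → profitable ✗.
Low-risk (own payoff 2345 − 24×7.7 = 2160.2): to k=0 gives 699 → no gain ✓; to k=4.5 gives 1923 − 24×4.5 = 1815 → no gain ✓.
High-risk (own payoff 699): to k=4.5 gives 1923 − 289×4.5 = 622.5 → no gain ✓; to k=7.7 gives 2345 − 289×7.7 = 119.7 → no gain ✓.
5 of the 6 constraints hold; not an equilibrium.

5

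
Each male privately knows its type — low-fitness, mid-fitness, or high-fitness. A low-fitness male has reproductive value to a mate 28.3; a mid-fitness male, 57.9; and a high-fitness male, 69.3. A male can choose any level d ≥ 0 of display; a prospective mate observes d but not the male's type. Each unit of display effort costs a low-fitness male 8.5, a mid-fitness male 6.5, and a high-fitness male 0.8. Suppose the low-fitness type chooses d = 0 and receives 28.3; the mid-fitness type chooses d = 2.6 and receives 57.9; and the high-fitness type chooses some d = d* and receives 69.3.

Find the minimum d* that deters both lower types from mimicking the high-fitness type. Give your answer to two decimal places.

Mid-fitness type (on-path payoff 57.9 − 6.5×2.6 = 41) won't mimic when 41 ≥ 69.3 − 6.5·d*, i.e. d* ≥ 4.35.
Low-fitness type (on-path payoff 28.3) won't mimic when 28.3 ≥ 69.3 − 8.5·d*, i.e. d* ≥ 4.82.
Both must hold, so d* = max(4.82, 4.35) = 4.82. The low-fitness type's constraint binds.

4.82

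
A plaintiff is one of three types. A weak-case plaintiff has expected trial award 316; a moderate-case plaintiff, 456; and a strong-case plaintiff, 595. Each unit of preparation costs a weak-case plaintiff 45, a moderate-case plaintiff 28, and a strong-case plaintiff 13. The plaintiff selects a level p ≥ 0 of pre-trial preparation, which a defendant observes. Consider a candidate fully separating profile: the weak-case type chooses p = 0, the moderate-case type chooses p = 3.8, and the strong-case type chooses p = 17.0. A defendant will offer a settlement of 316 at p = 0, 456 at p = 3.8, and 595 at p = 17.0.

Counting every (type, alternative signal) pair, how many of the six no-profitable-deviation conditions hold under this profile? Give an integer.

5

Strong-case (own payoff 595 − 13×17.0 = 374): to p=0 gives 316 → no gain ✓; to p=3.8 gives 456 − 13×3.8 = 406.6 → profitable ✗.
Moderate-case (own payoff 456 − 28×3.8 = 349.6): to p=0 gives 316 → no gain ✓; to p=17.0 gives 595 − 28×17.0 = 119 → no gain ✓.
Weak-case (own payoff 316): to p=3.8 gives 456 − 45×3.8 = 285 → no gain ✓; to p=17.0 gives 595 − 45×17.0 = -170 → no gain ✓.
5 of the 6 constraints hold; not an equilibrium.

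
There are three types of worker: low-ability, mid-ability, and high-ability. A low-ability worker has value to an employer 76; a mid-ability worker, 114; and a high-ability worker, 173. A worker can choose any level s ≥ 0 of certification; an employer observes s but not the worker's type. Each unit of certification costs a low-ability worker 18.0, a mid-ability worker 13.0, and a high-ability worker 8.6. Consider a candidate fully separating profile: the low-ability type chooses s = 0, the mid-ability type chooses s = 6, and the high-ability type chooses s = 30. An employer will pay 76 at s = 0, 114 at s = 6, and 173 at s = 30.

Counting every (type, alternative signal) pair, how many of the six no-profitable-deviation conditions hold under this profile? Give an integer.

3

High-ability (own payoff 173 − 8.6×30 = -85): to s=0 gives 76 → profitable ✗; to s=6 gives 114 − 8.6×6 = 62.4 → profitable ✗.
Low-ability (own payoff 76): to s=6 gives 114 − 18.0×6 = 6 → no gain ✓; to s=30 gives 173 − 18.0×30 = -367 → no gain ✓.
Mid-ability (own payoff 114 − 13.0×6 = 36): to s=0 gives 76 → profitable ✗; to s=30 gives 173 − 13.0×30 = -217 → no gain ✓.
3 of the 6 constraints hold; not an equilibrium.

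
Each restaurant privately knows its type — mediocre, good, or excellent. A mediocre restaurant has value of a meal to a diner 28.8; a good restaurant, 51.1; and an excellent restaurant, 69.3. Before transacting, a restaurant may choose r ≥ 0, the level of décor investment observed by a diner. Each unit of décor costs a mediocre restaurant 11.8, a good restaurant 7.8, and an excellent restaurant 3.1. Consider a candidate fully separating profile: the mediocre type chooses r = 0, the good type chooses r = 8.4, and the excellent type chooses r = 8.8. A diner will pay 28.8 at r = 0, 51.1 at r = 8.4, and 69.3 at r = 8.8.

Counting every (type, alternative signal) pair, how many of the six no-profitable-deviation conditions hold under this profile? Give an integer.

4

Excellent (own payoff 69.3 − 3.1×8.8 = 42.02): to r=0 gives 28.8 → no gain ✓; to r=8.4 gives 51.1 − 3.1×8.4 = 25.06 → no gain ✓.
Mediocre (own payoff 28.8): to r=8.4 gives 51.1 − 11.8×8.4 = -48.02 → no gain ✓; to r=8.8 gives 69.3 − 11.8×8.8 = -34.54 → no gain ✓.
Good (own payoff 51.1 − 7.8×8.4 = -14.42): to r=0 gives 28.8 → profitable ✗; to r=8.8 gives 69.3 − 7.8×8.8 = 0.66 → profitable ✗.
4 of the 6 constraints hold; not an equilibrium.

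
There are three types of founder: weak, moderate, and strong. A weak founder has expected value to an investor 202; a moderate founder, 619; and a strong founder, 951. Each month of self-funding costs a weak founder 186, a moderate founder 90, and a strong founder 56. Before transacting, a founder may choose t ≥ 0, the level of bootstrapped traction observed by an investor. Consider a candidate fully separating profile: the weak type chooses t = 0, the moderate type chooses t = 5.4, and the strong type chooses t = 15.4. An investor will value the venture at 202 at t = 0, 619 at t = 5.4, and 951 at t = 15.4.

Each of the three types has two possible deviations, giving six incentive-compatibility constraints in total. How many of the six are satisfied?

3

Strong (own payoff 951 − 56×15.4 = 88.6): to t=0 gives 202 → profitable ✗; to t=5.4 gives 619 − 56×5.4 = 316.6 → profitable ✗.
Moderate (own payoff 619 − 90×5.4 = 133): to t=0 gives 202 → profitable ✗; to t=15.4 gives 951 − 90×15.4 = -435 → no gain ✓.
Weak (own payoff 202): to t=5.4 gives 619 − 186×5.4 = -385.4 → no gain ✓; to t=15.4 gives 951 − 186×15.4 = -1913.4 → no gain ✓.
3 of the 6 constraints hold; not an equilibrium.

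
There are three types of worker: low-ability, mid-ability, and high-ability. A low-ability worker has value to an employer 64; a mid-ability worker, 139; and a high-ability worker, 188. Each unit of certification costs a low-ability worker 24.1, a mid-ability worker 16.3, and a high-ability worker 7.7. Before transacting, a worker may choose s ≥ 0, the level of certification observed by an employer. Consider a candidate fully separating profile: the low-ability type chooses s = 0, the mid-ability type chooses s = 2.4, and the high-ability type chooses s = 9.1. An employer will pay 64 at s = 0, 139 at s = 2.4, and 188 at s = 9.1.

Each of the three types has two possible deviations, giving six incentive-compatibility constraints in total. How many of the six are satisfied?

Low-ability (own payoff 64): to s=2.4 gives 139 − 24.1×2.4 = 81.16 → profitable ✗; to s=9.1 gives 188 − 24.1×9.1 = -31.31 → no gain ✓.
Mid-ability (own payoff 139 − 16.3×2.4 = 99.88): to s=0 gives 64 → no gain ✓; to s=9.1 gives 188 − 16.3×9.1 = 39.67 → no gain ✓.
High-ability (own payoff 188 − 7.7×9.1 = 117.93): to s=0 gives 64 → no gain ✓; to s=2.4 gives 139 − 7.7×2.4 = 120.52 → profitable ✗.
4 of the 6 constraints hold; not an equilibrium.

4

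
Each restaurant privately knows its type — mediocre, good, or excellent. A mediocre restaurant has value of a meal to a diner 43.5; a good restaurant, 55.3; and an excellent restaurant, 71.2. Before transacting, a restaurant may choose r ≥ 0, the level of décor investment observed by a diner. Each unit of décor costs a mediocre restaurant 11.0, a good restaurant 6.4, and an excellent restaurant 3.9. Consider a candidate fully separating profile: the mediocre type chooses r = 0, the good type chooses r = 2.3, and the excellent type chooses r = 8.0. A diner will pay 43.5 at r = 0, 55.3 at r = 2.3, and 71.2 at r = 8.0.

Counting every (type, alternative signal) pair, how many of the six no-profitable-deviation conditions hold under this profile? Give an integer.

Good (own payoff 55.3 − 6.4×2.3 = 40.58): to r=0 gives 43.5 → profitable ✗; to r=8.0 gives 71.2 − 6.4×8.0 = 20 → no gain ✓.
Mediocre (own payoff 43.5): to r=2.3 gives 55.3 − 11.0×2.3 = 30 → no gain ✓; to r=8.0 gives 71.2 − 11.0×8.0 = -16.8 → no gain ✓.
Excellent (own payoff 71.2 − 3.9×8.0 = 40): to r=0 gives 43.5 → profitable ✗; to r=2.3 gives 55.3 − 3.9×2.3 = 46.33 → profitable ✗.
3 of the 6 constraints hold; not an equilibrium.

3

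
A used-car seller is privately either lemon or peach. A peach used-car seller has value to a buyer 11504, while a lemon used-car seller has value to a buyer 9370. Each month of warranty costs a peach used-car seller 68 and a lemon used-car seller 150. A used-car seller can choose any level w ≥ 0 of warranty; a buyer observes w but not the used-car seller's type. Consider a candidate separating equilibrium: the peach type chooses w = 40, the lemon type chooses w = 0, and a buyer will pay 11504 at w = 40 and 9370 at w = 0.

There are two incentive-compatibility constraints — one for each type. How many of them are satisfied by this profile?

Peach type: signal → 11504 − 68 × 40 = 8784; deviate to 0 → 9370. IC fails (8784 < 9370).
Lemon type: stay at 0 → 9370; mimic → 11504 − 150 × 40 = 5504. IC holds (9370 ≥ 5504).
1 of 2 constraints hold, so this profile is not an equilibrium.

1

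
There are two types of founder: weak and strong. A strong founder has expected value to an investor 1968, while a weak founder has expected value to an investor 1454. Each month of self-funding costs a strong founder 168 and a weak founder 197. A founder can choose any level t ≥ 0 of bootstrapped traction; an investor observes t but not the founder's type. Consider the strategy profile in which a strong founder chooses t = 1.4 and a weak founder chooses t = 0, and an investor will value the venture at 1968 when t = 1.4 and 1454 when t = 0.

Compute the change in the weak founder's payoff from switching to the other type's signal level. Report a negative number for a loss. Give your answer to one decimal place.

Playing t = 0 the weak founder receives 1454.
Deviating to t = 1.4 brings payment 1968 at cost 197 × 1.4 = 275.8, netting 1692.2.
Gain from deviating: 1692.2 − 1454 = 238.2.
The gain is positive, so the weak type's incentive-compatibility constraint is violated — this profile is not a separating equilibrium.

238.2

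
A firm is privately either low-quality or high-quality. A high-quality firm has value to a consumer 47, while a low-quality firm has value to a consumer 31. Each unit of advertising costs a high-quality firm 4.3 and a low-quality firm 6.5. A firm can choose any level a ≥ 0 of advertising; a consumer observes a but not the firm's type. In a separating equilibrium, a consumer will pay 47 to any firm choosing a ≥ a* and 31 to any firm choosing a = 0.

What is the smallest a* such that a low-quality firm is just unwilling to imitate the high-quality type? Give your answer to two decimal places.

A low-quality firm choosing a = 0 receives 31.
Imitating at a* instead would pay 47 at cost 6.5·a*, netting 47 − 6.5·a*.
Indifference: 31 = 47 − 6.5·a*, so a* = (47 − 31) / 6.5 ≈ 2.46.
At a* the low-quality type's incentive constraint just binds; the high-quality type strictly prefers a* since its per-unit cost is lower.

2.46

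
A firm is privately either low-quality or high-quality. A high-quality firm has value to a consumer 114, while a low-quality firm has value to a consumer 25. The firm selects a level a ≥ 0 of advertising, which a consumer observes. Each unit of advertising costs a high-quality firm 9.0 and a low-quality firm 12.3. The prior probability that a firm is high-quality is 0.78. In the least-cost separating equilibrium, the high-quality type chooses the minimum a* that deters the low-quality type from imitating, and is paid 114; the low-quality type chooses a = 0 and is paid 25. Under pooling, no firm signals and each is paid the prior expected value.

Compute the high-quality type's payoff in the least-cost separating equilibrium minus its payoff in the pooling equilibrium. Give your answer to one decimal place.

-45.5

Least-cost separating signal: a* solves 25 = 114 − 12.3·a*, so a* = (114 − 25)/12.3 ≈ 7.2358.
High-quality type's separating payoff: 114 − 9.0 × a* = 114 − 9.0 × (114 − 25)/12.3 = 114 − 801/12.3 ≈ 48.878.
Pooling payoff: 0.78 × 114 + 0.22 × 25 = 94.42.
Difference: 48.878 − 94.42 = -45.542, i.e. -45.5 to one decimal place.
The high-quality type would prefer the pooling outcome.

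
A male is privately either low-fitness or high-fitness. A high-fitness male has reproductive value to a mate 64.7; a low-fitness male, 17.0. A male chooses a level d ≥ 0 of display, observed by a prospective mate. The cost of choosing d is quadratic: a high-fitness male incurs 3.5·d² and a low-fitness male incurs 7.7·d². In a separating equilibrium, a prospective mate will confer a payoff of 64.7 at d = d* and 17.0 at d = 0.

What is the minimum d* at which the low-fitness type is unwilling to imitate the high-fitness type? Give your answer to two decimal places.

The low-fitness type at d = 0 receives 17.0; imitating at d* yields 64.7 − 7.7·d*².
Indifference: 17.0 = 64.7 − 7.7·d*², so d*² = (64.7 − 17.0) / 7.7 ≈ 6.1948.
d* = √6.1948 ≈ 2.49.

2.49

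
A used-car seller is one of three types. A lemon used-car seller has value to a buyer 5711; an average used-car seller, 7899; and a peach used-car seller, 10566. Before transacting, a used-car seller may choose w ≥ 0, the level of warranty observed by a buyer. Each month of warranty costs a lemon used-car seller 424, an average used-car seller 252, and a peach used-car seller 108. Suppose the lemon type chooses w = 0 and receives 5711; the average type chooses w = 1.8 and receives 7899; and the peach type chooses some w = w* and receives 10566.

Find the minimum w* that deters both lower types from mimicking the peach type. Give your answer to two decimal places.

12.38

Lemon type (on-path payoff 5711) won't mimic when 5711 ≥ 10566 − 424·w*, i.e. w* ≥ 11.45.
Average type (on-path payoff 7899 − 252×1.8 = 7445.4) won't mimic when 7445.4 ≥ 10566 − 252·w*, i.e. w* ≥ 12.38.
Both must hold, so w* = max(11.45, 12.38) = 12.38. The average type's constraint binds.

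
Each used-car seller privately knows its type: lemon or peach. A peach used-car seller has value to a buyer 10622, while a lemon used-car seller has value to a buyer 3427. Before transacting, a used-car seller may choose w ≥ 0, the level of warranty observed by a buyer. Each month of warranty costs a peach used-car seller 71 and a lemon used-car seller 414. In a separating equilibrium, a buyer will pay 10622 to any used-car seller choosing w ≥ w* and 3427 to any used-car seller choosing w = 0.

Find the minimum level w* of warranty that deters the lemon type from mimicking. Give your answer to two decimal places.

A lemon used-car seller choosing w = 0 receives 3427.
Imitating at w* instead would pay 10622 at cost 414·w*, netting 10622 − 414·w*.
Indifference: 3427 = 10622 − 414·w*, so w* = (10622 − 3427) / 414 ≈ 17.38.
This is the lemon type's binding incentive-compatibility constraint; any w ≥ 17.38 sustains separation on that side.

17.38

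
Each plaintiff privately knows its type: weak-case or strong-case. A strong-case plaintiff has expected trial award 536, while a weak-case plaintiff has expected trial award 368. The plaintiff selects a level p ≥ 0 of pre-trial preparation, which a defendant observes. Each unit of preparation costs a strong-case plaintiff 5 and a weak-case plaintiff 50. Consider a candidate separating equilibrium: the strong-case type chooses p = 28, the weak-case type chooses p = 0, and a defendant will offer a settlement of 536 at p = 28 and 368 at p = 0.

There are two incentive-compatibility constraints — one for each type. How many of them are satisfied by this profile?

2

Strong-case type: signal → 536 − 5 × 28 = 396; deviate to 0 → 368. IC holds (396 ≥ 368).
Weak-case type: stay at 0 → 368; mimic → 536 − 50 × 28 = -864. IC holds (368 ≥ -864).
2 of 2 constraints hold, so this is a separating equilibrium.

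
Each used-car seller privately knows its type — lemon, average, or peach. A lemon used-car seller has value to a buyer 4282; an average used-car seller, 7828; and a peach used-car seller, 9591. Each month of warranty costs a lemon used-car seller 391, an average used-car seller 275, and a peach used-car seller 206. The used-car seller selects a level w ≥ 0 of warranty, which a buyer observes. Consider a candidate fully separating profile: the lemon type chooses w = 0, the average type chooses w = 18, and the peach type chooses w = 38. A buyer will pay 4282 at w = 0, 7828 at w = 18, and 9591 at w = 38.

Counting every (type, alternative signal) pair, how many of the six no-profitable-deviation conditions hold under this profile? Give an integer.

Average (own payoff 7828 − 275×18 = 2878): to w=0 gives 4282 → profitable ✗; to w=38 gives 9591 − 275×38 = -859 → no gain ✓.
Peach (own payoff 9591 − 206×38 = 1763): to w=0 gives 4282 → profitable ✗; to w=18 gives 7828 − 206×18 = 4120 → profitable ✗.
Lemon (own payoff 4282): to w=18 gives 7828 − 391×18 = 790 → no gain ✓; to w=38 gives 9591 − 391×38 = -5267 → no gain ✓.
3 of the 6 constraints hold; not an equilibrium.

3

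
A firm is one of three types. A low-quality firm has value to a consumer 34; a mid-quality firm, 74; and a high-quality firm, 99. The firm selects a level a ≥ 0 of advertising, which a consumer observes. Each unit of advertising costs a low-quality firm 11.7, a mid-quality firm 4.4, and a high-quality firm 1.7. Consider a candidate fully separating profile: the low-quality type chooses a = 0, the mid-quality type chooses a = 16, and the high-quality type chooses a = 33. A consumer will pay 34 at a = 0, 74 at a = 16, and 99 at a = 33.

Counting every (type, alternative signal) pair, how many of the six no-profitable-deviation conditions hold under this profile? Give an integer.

4

Low-quality (own payoff 34): to a=16 gives 74 − 11.7×16 = -113.2 → no gain ✓; to a=33 gives 99 − 11.7×33 = -287.1 → no gain ✓.
High-quality (own payoff 99 − 1.7×33 = 42.9): to a=0 gives 34 → no gain ✓; to a=16 gives 74 − 1.7×16 = 46.8 → profitable ✗.
Mid-quality (own payoff 74 − 4.4×16 = 3.6): to a=0 gives 34 → profitable ✗; to a=33 gives 99 − 4.4×33 = -46.2 → no gain ✓.
4 of the 6 constraints hold; not an equilibrium.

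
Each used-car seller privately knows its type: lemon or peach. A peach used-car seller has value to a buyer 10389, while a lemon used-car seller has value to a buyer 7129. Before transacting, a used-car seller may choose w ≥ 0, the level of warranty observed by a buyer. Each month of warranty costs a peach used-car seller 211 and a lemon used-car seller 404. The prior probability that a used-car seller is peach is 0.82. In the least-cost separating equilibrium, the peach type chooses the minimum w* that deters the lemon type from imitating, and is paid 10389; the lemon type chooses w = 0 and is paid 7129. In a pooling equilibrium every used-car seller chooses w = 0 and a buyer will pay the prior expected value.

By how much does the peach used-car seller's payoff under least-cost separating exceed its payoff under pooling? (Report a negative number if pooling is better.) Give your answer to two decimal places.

-1115.82

Least-cost separating signal: w* solves 7129 = 10389 − 404·w*, so w* = (10389 − 7129)/404 ≈ 8.0693.
Peach type's separating payoff: 10389 − 211 × w* = 10389 − 211 × (10389 − 7129)/404 = 10389 − 687860/404 ≈ 8686.3762.
Pooling payoff: 0.82 × 10389 + 0.18 × 7129 = 9802.2.
Difference: 8686.3762 − 9802.2 = -1115.8238, i.e. -1115.82 to two decimal places.
The peach type would prefer the pooling outcome.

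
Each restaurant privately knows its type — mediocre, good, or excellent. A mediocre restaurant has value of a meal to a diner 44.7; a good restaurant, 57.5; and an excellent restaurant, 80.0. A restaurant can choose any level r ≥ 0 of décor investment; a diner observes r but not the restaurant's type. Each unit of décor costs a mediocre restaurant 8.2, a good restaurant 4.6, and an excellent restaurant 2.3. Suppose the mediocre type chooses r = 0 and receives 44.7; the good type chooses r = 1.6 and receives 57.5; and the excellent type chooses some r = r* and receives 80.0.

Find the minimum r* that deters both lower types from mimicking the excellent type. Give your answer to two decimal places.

6.49

Good type (on-path payoff 57.5 − 4.6×1.6 = 50.14) won't mimic when 50.14 ≥ 80.0 − 4.6·r*, i.e. r* ≥ 6.49.
Mediocre type (on-path payoff 44.7) won't mimic when 44.7 ≥ 80.0 − 8.2·r*, i.e. r* ≥ 4.30.
Both must hold, so r* = max(4.30, 6.49) = 6.49. The good type's constraint binds.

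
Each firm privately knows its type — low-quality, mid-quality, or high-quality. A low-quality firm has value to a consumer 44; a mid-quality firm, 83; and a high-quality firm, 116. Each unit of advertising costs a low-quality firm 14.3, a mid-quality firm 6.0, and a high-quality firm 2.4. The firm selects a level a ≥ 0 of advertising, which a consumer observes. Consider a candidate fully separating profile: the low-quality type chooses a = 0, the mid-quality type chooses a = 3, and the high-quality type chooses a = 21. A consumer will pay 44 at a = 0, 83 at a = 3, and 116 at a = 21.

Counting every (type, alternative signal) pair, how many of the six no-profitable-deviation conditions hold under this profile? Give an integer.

High-quality (own payoff 116 − 2.4×21 = 65.6): to a=0 gives 44 → no gain ✓; to a=3 gives 83 − 2.4×3 = 75.8 → profitable ✗.
Mid-quality (own payoff 83 − 6.0×3 = 65): to a=0 gives 44 → no gain ✓; to a=21 gives 116 − 6.0×21 = -10 → no gain ✓.
Low-quality (own payoff 44): to a=3 gives 83 − 14.3×3 = 40.1 → no gain ✓; to a=21 gives 116 − 14.3×21 = -184.3 → no gain ✓.
5 of the 6 constraints hold; not an equilibrium.

5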